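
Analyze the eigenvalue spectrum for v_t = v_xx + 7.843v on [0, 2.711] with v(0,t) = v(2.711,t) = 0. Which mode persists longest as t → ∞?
Eigenvalues: λₙ = n²π²/2.711² - 7.843.
First three modes:
  n=1: λ₁ = π²/2.711² - 7.843 ≈ -6.5
  n=2: λ₂ = 4π²/2.711² - 7.843 ≈ -2.471
  n=3: λ₃ = 9π²/2.711² - 7.843 ≈ 4.243
Since π²/2.711² ≈ 1.343 < 7.843, λ₁ < 0.
The n=1 mode grows fastest (−λₙ is largest for n=1) → dominates.
Asymptotic: v ~ c₁ sin(πx/2.711) e^{6.5t} (exponential growth at rate −λ₁ ≈ 6.5).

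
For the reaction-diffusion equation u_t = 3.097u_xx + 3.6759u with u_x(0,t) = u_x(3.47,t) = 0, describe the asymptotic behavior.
u grows unboundedly. With Neumann BCs the constant mode has diffusion eigenvalue 0, so any r > 0 makes it grow like e^(3.6759t); solution grows exponentially.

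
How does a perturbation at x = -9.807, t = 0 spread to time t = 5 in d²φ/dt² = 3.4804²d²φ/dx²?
Domain of influence: [-27.209, 7.595]. Data at x = -9.807 spreads outward at speed 3.4804.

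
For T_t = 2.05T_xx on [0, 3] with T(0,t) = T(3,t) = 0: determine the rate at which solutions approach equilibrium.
Eigenvalues: λₙ = 2.05n²π²/3².
First three modes:
  n=1: λ₁ = 2.05π²/3² ≈ 2.248
  n=2: λ₂ = 8.2π²/3² ≈ 8.992 (4× faster decay)
  n=3: λ₃ = 18.45π²/3² ≈ 20.233 (9× faster decay)
As t → ∞, higher modes decay exponentially faster. The n=1 mode dominates: T ~ c₁ sin(πx/3) e^{-λ₁t}.
Decay rate: λ₁ = 2.05π²/3² ≈ 2.248.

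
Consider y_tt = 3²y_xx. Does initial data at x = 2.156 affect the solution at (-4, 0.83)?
No. The domain of dependence is [-6.49, -1.51], and 2.156 is outside this interval.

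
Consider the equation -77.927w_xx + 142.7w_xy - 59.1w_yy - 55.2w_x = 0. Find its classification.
Hyperbolic. (A = -77.927, B = 142.7, C = -59.1 gives B² - 4AC = 1941.3472.)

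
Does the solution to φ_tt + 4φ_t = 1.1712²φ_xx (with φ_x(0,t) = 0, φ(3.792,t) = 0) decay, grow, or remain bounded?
φ → 0. Damping (γ=4) dissipates energy; oscillations decay exponentially.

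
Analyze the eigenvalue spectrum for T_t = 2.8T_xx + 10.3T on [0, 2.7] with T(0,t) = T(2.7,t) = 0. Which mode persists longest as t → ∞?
Eigenvalues: λₙ = 2.8n²π²/2.7² - 10.3.
First three modes:
  n=1: λ₁ = 2.8π²/2.7² - 10.3 ≈ -6.509
  n=2: λ₂ = 11.2π²/2.7² - 10.3 ≈ 4.863
  n=3: λ₃ = 25.2π²/2.7² - 10.3 ≈ 23.817
Since 2.8π²/2.7² ≈ 3.791 < 10.3, λ₁ < 0.
The n=1 mode grows fastest (−λₙ is largest for n=1) → dominates.
Asymptotic: T ~ c₁ sin(πx/2.7) e^{6.509t} (exponential growth at rate −λ₁ ≈ 6.509).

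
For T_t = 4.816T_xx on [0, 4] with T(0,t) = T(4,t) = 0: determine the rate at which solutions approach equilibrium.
Eigenvalues: λₙ = 4.816n²π²/4².
First three modes:
  n=1: λ₁ = 4.816π²/4² ≈ 2.971
  n=2: λ₂ = 19.264π²/4² ≈ 11.883 (4× faster decay)
  n=3: λ₃ = 43.344π²/4² ≈ 26.737 (9× faster decay)
As t → ∞, higher modes decay exponentially faster. The n=1 mode dominates: T ~ c₁ sin(πx/4) e^{-λ₁t}.
Decay rate: λ₁ = 4.816π²/4² ≈ 2.971.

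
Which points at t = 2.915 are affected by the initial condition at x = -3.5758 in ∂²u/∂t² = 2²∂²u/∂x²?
Domain of influence: [-9.4058, 2.2542]. Data at x = -3.5758 spreads outward at speed 2.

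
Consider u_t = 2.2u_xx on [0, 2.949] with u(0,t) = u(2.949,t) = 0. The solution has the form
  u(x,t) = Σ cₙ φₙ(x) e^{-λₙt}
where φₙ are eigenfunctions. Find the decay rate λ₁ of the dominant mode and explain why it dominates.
Eigenvalues: λₙ = 2.2n²π²/2.949².
First three modes:
  n=1: λ₁ = 2.2π²/2.949² ≈ 2.497
  n=2: λ₂ = 8.8π²/2.949² ≈ 9.987 (4× faster decay)
  n=3: λ₃ = 19.8π²/2.949² ≈ 22.471 (9× faster decay)
As t → ∞, higher modes decay exponentially faster. The n=1 mode dominates: u ~ c₁ sin(πx/2.949) e^{-λ₁t}.
Decay rate: λ₁ = 2.2π²/2.949² ≈ 2.497.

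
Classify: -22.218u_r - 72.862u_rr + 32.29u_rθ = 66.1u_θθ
Rewriting in standard form: -72.862u_rr + 32.29u_rθ - 66.1u_θθ - 22.218u_r = 0. Elliptic (discriminant = -18222.0687).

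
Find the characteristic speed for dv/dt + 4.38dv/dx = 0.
Speed = 4.38. Information travels along x - 4.38t = const (rightward).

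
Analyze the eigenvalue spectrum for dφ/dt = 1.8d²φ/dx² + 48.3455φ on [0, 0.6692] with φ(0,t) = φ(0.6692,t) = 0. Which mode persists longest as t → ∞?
Eigenvalues: λₙ = 1.8n²π²/0.6692² - 48.3455.
First three modes:
  n=1: λ₁ = 1.8π²/0.6692² - 48.3455 ≈ -8.676
  n=2: λ₂ = 7.2π²/0.6692² - 48.3455 ≈ 110.334
  n=3: λ₃ = 16.2π²/0.6692² - 48.3455 ≈ 308.683
Since 1.8π²/0.6692² ≈ 39.67 < 48.3455, λ₁ < 0.
The n=1 mode grows fastest (−λₙ is largest for n=1) → dominates.
Asymptotic: φ ~ c₁ sin(πx/0.6692) e^{8.676t} (exponential growth at rate −λ₁ ≈ 8.676).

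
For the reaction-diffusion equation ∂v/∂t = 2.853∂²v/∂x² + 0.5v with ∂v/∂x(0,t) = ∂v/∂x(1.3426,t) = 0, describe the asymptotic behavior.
v grows unboundedly. With Neumann BCs the constant mode has diffusion eigenvalue 0, so any r > 0 makes it grow like e^(0.5t); solution grows exponentially.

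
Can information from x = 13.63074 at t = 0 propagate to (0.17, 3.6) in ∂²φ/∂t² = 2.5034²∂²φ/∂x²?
No. The domain of dependence is [-8.84224, 9.18224], and 13.63074 is outside this interval.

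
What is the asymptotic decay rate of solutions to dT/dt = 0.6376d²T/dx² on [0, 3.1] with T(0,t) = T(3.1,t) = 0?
Eigenvalues: λₙ = 0.6376n²π²/3.1².
First three modes:
  n=1: λ₁ = 0.6376π²/3.1² ≈ 0.655
  n=2: λ₂ = 2.5504π²/3.1² ≈ 2.619 (4× faster decay)
  n=3: λ₃ = 5.7384π²/3.1² ≈ 5.893 (9× faster decay)
As t → ∞, higher modes decay exponentially faster. The n=1 mode dominates: T ~ c₁ sin(πx/3.1) e^{-λ₁t}.
Decay rate: λ₁ = 0.6376π²/3.1² ≈ 0.655.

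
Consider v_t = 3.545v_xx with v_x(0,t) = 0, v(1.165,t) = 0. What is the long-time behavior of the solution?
As t → ∞, v → 0. Heat escapes through the Dirichlet boundary.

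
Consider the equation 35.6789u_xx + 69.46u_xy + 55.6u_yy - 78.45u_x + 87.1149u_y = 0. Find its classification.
Elliptic. (A = 35.6789, B = 69.46, C = 55.6 gives B² - 4AC = -3110.29576.)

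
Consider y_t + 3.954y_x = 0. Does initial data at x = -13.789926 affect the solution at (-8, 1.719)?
No. Only data at x = -14.796926 affects (-8, 1.719). Advection has one-way propagation along characteristics.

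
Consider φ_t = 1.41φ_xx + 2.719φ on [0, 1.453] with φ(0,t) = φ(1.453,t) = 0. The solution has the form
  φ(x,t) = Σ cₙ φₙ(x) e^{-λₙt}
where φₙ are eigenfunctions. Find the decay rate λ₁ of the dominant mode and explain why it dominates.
Eigenvalues: λₙ = 1.41n²π²/1.453² - 2.719.
First three modes:
  n=1: λ₁ = 1.41π²/1.453² - 2.719 ≈ 3.873
  n=2: λ₂ = 5.64π²/1.453² - 2.719 ≈ 23.647
  n=3: λ₃ = 12.69π²/1.453² - 2.719 ≈ 56.605
Since 1.41π²/1.453² ≈ 6.592 > 2.719, all λₙ > 0.
The n=1 mode decays slowest → dominates as t → ∞.
Asymptotic: φ ~ c₁ sin(πx/1.453) e^{-λ₁t} with decay rate λ₁ ≈ 3.873.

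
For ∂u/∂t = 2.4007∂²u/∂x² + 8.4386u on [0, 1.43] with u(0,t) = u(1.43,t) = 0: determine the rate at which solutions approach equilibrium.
Eigenvalues: λₙ = 2.4007n²π²/1.43² - 8.4386.
First three modes:
  n=1: λ₁ = 2.4007π²/1.43² - 8.4386 ≈ 3.148
  n=2: λ₂ = 9.6028π²/1.43² - 8.4386 ≈ 37.909
  n=3: λ₃ = 21.6063π²/1.43² - 8.4386 ≈ 95.843
Since 2.4007π²/1.43² ≈ 11.587 > 8.4386, all λₙ > 0.
The n=1 mode decays slowest → dominates as t → ∞.
Asymptotic: u ~ c₁ sin(πx/1.43) e^{-λ₁t} with decay rate λ₁ ≈ 3.148.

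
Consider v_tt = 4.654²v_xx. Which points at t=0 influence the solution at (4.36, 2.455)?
Domain of dependence: [-7.06557, 15.78557]. Signals travel at speed 4.654, so data within |x - 4.36| ≤ 4.654·2.455 = 11.42557 can reach the point.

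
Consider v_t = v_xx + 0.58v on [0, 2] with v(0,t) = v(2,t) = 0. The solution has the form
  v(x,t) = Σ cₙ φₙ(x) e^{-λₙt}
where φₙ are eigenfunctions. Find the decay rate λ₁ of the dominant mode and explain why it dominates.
Eigenvalues: λₙ = n²π²/2² - 0.58.
First three modes:
  n=1: λ₁ = π²/2² - 0.58 ≈ 1.887
  n=2: λ₂ = 4π²/2² - 0.58 ≈ 9.29
  n=3: λ₃ = 9π²/2² - 0.58 ≈ 21.627
Since π²/2² ≈ 2.467 > 0.58, all λₙ > 0.
The n=1 mode decays slowest → dominates as t → ∞.
Asymptotic: v ~ c₁ sin(πx/2) e^{-λ₁t} with decay rate λ₁ ≈ 1.887.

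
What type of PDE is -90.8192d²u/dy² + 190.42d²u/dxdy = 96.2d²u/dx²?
Rewriting in standard form: -96.2d²u/dx² + 190.42d²u/dxdy - 90.8192d²u/dy² = 0. With A = -96.2, B = 190.42, C = -90.8192, the discriminant is 1312.54824. This is a hyperbolic PDE.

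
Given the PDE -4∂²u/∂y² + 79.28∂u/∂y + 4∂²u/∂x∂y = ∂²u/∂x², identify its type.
Rewriting in standard form: -∂²u/∂x² + 4∂²u/∂x∂y - 4∂²u/∂y² + 79.28∂u/∂y = 0. The second-order coefficients are A = -1, B = 4, C = -4. Since B² - 4AC = 0 = 0, this is a parabolic PDE.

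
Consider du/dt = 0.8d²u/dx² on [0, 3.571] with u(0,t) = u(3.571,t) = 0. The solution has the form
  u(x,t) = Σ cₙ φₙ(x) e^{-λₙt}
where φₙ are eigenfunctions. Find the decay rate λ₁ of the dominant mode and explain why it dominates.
Eigenvalues: λₙ = 0.8n²π²/3.571².
First three modes:
  n=1: λ₁ = 0.8π²/3.571² ≈ 0.619
  n=2: λ₂ = 3.2π²/3.571² ≈ 2.477 (4× faster decay)
  n=3: λ₃ = 7.2π²/3.571² ≈ 5.573 (9× faster decay)
As t → ∞, higher modes decay exponentially faster. The n=1 mode dominates: u ~ c₁ sin(πx/3.571) e^{-λ₁t}.
Decay rate: λ₁ = 0.8π²/3.571² ≈ 0.619.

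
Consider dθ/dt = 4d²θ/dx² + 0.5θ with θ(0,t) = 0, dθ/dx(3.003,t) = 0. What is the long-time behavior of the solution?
As t → ∞, θ → 0. Diffusion dominates reaction (r=0.5 < κπ²/(4L²)≈1.09); solution decays.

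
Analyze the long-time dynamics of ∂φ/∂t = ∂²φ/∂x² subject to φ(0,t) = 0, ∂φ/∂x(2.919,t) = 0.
Long-time behavior: φ → 0. Heat escapes through the Dirichlet boundary.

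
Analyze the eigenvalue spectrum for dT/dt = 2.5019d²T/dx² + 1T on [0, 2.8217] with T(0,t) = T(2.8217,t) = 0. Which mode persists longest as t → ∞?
Eigenvalues: λₙ = 2.5019n²π²/2.8217² - 1.
First three modes:
  n=1: λ₁ = 2.5019π²/2.8217² - 1 ≈ 2.101
  n=2: λ₂ = 10.0076π²/2.8217² - 1 ≈ 11.405
  n=3: λ₃ = 22.5171π²/2.8217² - 1 ≈ 26.912
Since 2.5019π²/2.8217² ≈ 3.101 > 1, all λₙ > 0.
The n=1 mode decays slowest → dominates as t → ∞.
Asymptotic: T ~ c₁ sin(πx/2.8217) e^{-λ₁t} with decay rate λ₁ ≈ 2.101.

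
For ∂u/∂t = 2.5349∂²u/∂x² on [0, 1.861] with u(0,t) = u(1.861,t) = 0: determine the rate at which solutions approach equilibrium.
Eigenvalues: λₙ = 2.5349n²π²/1.861².
First three modes:
  n=1: λ₁ = 2.5349π²/1.861² ≈ 7.224
  n=2: λ₂ = 10.1396π²/1.861² ≈ 28.895 (4× faster decay)
  n=3: λ₃ = 22.8141π²/1.861² ≈ 65.015 (9× faster decay)
As t → ∞, higher modes decay exponentially faster. The n=1 mode dominates: u ~ c₁ sin(πx/1.861) e^{-λ₁t}.
Decay rate: λ₁ = 2.5349π²/1.861² ≈ 7.224.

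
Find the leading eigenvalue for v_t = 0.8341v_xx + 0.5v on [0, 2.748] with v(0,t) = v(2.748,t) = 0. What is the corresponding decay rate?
Eigenvalues: λₙ = 0.8341n²π²/2.748² - 0.5.
First three modes:
  n=1: λ₁ = 0.8341π²/2.748² - 0.5 ≈ 0.59
  n=2: λ₂ = 3.3364π²/2.748² - 0.5 ≈ 3.861
  n=3: λ₃ = 7.5069π²/2.748² - 0.5 ≈ 9.311
Since 0.8341π²/2.748² ≈ 1.09 > 0.5, all λₙ > 0.
The n=1 mode decays slowest → dominates as t → ∞.
Asymptotic: v ~ c₁ sin(πx/2.748) e^{-λ₁t} with decay rate λ₁ ≈ 0.59.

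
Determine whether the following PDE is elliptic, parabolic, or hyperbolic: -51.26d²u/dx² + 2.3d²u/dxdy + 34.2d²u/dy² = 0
Coefficients: A = -51.26, B = 2.3, C = 34.2. B² - 4AC = 7017.658, which is positive, so the equation is hyperbolic.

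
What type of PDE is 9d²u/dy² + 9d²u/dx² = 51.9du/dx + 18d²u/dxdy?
Rewriting in standard form: 9d²u/dx² - 18d²u/dxdy + 9d²u/dy² - 51.9du/dx = 0. With A = 9, B = -18, C = 9, the discriminant is 0. This is a parabolic PDE.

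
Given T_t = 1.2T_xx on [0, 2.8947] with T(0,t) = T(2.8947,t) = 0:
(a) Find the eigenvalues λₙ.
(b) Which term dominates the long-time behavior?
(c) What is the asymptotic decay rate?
Eigenvalues: λₙ = 1.2n²π²/2.8947².
First three modes:
  n=1: λ₁ = 1.2π²/2.8947² ≈ 1.413
  n=2: λ₂ = 4.8π²/2.8947² ≈ 5.654 (4× faster decay)
  n=3: λ₃ = 10.8π²/2.8947² ≈ 12.721 (9× faster decay)
As t → ∞, higher modes decay exponentially faster. The n=1 mode dominates: T ~ c₁ sin(πx/2.8947) e^{-λ₁t}.
Decay rate: λ₁ = 1.2π²/2.8947² ≈ 1.413.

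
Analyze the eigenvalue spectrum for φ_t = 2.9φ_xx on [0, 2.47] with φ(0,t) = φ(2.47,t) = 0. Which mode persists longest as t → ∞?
Eigenvalues: λₙ = 2.9n²π²/2.47².
First three modes:
  n=1: λ₁ = 2.9π²/2.47² ≈ 4.691
  n=2: λ₂ = 11.6π²/2.47² ≈ 18.766 (4× faster decay)
  n=3: λ₃ = 26.1π²/2.47² ≈ 42.223 (9× faster decay)
As t → ∞, higher modes decay exponentially faster. The n=1 mode dominates: φ ~ c₁ sin(πx/2.47) e^{-λ₁t}.
Decay rate: λ₁ = 2.9π²/2.47² ≈ 4.691.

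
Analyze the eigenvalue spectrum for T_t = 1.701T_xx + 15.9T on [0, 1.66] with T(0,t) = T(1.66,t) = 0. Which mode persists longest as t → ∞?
Eigenvalues: λₙ = 1.701n²π²/1.66² - 15.9.
First three modes:
  n=1: λ₁ = 1.701π²/1.66² - 15.9 ≈ -9.808
  n=2: λ₂ = 6.804π²/1.66² - 15.9 ≈ 8.47
  n=3: λ₃ = 15.309π²/1.66² - 15.9 ≈ 38.932
Since 1.701π²/1.66² ≈ 6.092 < 15.9, λ₁ < 0.
The n=1 mode grows fastest (−λₙ is largest for n=1) → dominates.
Asymptotic: T ~ c₁ sin(πx/1.66) e^{9.808t} (exponential growth at rate −λ₁ ≈ 9.808).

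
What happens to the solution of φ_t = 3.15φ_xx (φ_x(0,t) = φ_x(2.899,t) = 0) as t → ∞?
φ → constant (steady state). Heat is conserved (no flux at boundaries); solution approaches the spatial average.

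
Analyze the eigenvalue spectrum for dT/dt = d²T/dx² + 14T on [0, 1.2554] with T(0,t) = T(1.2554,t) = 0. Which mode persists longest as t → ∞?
Eigenvalues: λₙ = n²π²/1.2554² - 14.
First three modes:
  n=1: λ₁ = π²/1.2554² - 14 ≈ -7.738
  n=2: λ₂ = 4π²/1.2554² - 14 ≈ 11.049
  n=3: λ₃ = 9π²/1.2554² - 14 ≈ 42.361
Since π²/1.2554² ≈ 6.262 < 14, λ₁ < 0.
The n=1 mode grows fastest (−λₙ is largest for n=1) → dominates.
Asymptotic: T ~ c₁ sin(πx/1.2554) e^{7.738t} (exponential growth at rate −λ₁ ≈ 7.738).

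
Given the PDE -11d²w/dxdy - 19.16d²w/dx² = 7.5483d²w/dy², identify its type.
Rewriting in standard form: -19.16d²w/dx² - 11d²w/dxdy - 7.5483d²w/dy² = 0. The second-order coefficients are A = -19.16, B = -11, C = -7.5483. Since B² - 4AC = -457.501712 < 0, this is an elliptic PDE.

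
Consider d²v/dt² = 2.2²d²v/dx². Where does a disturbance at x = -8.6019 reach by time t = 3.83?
Domain of influence: [-17.0279, -0.1759]. Data at x = -8.6019 spreads outward at speed 2.2.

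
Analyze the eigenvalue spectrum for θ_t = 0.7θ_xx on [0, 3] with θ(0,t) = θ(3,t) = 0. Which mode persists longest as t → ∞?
Eigenvalues: λₙ = 0.7n²π²/3².
First three modes:
  n=1: λ₁ = 0.7π²/3² ≈ 0.768
  n=2: λ₂ = 2.8π²/3² ≈ 3.071 (4× faster decay)
  n=3: λ₃ = 6.3π²/3² ≈ 6.909 (9× faster decay)
As t → ∞, higher modes decay exponentially faster. The n=1 mode dominates: θ ~ c₁ sin(πx/3) e^{-λ₁t}.
Decay rate: λ₁ = 0.7π²/3² ≈ 0.768.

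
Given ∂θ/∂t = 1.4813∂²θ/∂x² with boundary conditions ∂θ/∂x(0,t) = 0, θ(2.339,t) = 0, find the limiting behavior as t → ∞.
θ → 0. Heat escapes through the Dirichlet boundary.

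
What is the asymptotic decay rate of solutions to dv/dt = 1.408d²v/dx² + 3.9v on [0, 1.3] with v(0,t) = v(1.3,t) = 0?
Eigenvalues: λₙ = 1.408n²π²/1.3² - 3.9.
First three modes:
  n=1: λ₁ = 1.408π²/1.3² - 3.9 ≈ 4.323
  n=2: λ₂ = 5.632π²/1.3² - 3.9 ≈ 28.991
  n=3: λ₃ = 12.672π²/1.3² - 3.9 ≈ 70.105
Since 1.408π²/1.3² ≈ 8.223 > 3.9, all λₙ > 0.
The n=1 mode decays slowest → dominates as t → ∞.
Asymptotic: v ~ c₁ sin(πx/1.3) e^{-λ₁t} with decay rate λ₁ ≈ 4.323.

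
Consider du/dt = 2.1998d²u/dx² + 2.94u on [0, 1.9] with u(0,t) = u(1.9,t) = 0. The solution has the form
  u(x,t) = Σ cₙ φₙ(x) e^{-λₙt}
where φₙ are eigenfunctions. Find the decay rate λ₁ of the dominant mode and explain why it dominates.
Eigenvalues: λₙ = 2.1998n²π²/1.9² - 2.94.
First three modes:
  n=1: λ₁ = 2.1998π²/1.9² - 2.94 ≈ 3.074
  n=2: λ₂ = 8.7992π²/1.9² - 2.94 ≈ 21.117
  n=3: λ₃ = 19.7982π²/1.9² - 2.94 ≈ 51.188
Since 2.1998π²/1.9² ≈ 6.014 > 2.94, all λₙ > 0.
The n=1 mode decays slowest → dominates as t → ∞.
Asymptotic: u ~ c₁ sin(πx/1.9) e^{-λ₁t} with decay rate λ₁ ≈ 3.074.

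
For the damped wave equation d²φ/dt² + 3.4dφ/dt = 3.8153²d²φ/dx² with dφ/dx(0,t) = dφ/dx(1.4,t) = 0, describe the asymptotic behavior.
φ → constant (steady state). Damping (γ=3.4) dissipates the nonconstant modes; with Neumann BCs the spatial average obeys M''+γM'=0 and tends to a finite limit.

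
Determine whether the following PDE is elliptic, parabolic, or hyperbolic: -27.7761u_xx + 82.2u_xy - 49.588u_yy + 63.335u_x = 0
Coefficients: A = -27.7761, B = 82.2, C = -49.588. B² - 4AC = 1247.3950128, which is positive, so the equation is hyperbolic.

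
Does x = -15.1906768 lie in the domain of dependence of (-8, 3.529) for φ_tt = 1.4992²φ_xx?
No. The domain of dependence is [-13.2906768, -2.7093232], and -15.1906768 is outside this interval.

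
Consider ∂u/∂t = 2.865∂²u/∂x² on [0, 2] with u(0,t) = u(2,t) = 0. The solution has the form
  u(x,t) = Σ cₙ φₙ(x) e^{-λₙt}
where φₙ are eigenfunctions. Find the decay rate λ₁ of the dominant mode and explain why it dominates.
Eigenvalues: λₙ = 2.865n²π²/2².
First three modes:
  n=1: λ₁ = 2.865π²/2² ≈ 7.069
  n=2: λ₂ = 11.46π²/2² ≈ 28.276 (4× faster decay)
  n=3: λ₃ = 25.785π²/2² ≈ 63.622 (9× faster decay)
As t → ∞, higher modes decay exponentially faster. The n=1 mode dominates: u ~ c₁ sin(πx/2) e^{-λ₁t}.
Decay rate: λ₁ = 2.865π²/2² ≈ 7.069.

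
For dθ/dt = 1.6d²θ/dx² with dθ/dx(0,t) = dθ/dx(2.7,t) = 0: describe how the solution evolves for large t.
θ → constant (steady state). Heat is conserved (no flux at boundaries); solution approaches the spatial average.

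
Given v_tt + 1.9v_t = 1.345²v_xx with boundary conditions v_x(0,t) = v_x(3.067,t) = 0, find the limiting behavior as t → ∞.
v → constant (steady state). Damping (γ=1.9) dissipates the nonconstant modes; with Neumann BCs the spatial average obeys M''+γM'=0 and tends to a finite limit.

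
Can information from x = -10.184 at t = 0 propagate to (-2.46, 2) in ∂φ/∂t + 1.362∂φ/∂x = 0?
No. Only data at x = -5.184 affects (-2.46, 2). Advection has one-way propagation along characteristics.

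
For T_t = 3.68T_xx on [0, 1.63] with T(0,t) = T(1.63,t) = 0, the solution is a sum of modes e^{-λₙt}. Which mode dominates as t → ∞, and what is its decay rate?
Eigenvalues: λₙ = 3.68n²π²/1.63².
First three modes:
  n=1: λ₁ = 3.68π²/1.63² ≈ 13.67
  n=2: λ₂ = 14.72π²/1.63² ≈ 54.68 (4× faster decay)
  n=3: λ₃ = 33.12π²/1.63² ≈ 123.031 (9× faster decay)
As t → ∞, higher modes decay exponentially faster. The n=1 mode dominates: T ~ c₁ sin(πx/1.63) e^{-λ₁t}.
Decay rate: λ₁ = 3.68π²/1.63² ≈ 13.67.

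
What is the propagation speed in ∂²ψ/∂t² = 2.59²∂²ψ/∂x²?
Speed = 2.59. Information travels along characteristics x = x₀ ± 2.59t.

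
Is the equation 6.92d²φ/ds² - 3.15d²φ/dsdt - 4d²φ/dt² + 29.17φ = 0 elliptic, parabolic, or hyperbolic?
Computing B² - 4AC with A = 6.92, B = -3.15, C = -4: discriminant = 120.6425 (positive). Answer: hyperbolic.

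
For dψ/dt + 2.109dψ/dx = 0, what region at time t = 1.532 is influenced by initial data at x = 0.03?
At x = 3.260988. The characteristic carries data from (0.03, 0) to (3.260988, 1.532).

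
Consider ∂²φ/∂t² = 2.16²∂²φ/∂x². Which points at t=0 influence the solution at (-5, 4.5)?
Domain of dependence: [-14.72, 4.72]. Signals travel at speed 2.16, so data within |x - -5| ≤ 2.16·4.5 = 9.72 can reach the point.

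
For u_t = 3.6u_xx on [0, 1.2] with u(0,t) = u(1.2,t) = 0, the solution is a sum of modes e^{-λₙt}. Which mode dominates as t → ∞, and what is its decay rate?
Eigenvalues: λₙ = 3.6n²π²/1.2².
First three modes:
  n=1: λ₁ = 3.6π²/1.2² ≈ 24.674
  n=2: λ₂ = 14.4π²/1.2² ≈ 98.696 (4× faster decay)
  n=3: λ₃ = 32.4π²/1.2² ≈ 222.066 (9× faster decay)
As t → ∞, higher modes decay exponentially faster. The n=1 mode dominates: u ~ c₁ sin(πx/1.2) e^{-λ₁t}.
Decay rate: λ₁ = 3.6π²/1.2² ≈ 24.674.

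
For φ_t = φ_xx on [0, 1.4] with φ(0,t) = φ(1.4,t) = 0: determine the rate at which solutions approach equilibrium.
Eigenvalues: λₙ = n²π²/1.4².
First three modes:
  n=1: λ₁ = π²/1.4² ≈ 5.036
  n=2: λ₂ = 4π²/1.4² ≈ 20.142 (4× faster decay)
  n=3: λ₃ = 9π²/1.4² ≈ 45.32 (9× faster decay)
As t → ∞, higher modes decay exponentially faster. The n=1 mode dominates: φ ~ c₁ sin(πx/1.4) e^{-λ₁t}.
Decay rate: λ₁ = π²/1.4² ≈ 5.036.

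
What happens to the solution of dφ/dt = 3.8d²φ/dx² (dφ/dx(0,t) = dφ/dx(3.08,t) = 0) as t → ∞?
φ → constant (steady state). Heat is conserved (no flux at boundaries); solution approaches the spatial average.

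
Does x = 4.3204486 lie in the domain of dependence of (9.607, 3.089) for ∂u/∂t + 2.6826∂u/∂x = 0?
No. Only data at x = 1.3204486 affects (9.607, 3.089). Advection has one-way propagation along characteristics.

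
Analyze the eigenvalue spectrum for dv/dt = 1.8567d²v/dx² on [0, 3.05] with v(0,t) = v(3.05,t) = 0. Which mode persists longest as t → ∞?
Eigenvalues: λₙ = 1.8567n²π²/3.05².
First three modes:
  n=1: λ₁ = 1.8567π²/3.05² ≈ 1.97
  n=2: λ₂ = 7.4268π²/3.05² ≈ 7.88 (4× faster decay)
  n=3: λ₃ = 16.7103π²/3.05² ≈ 17.729 (9× faster decay)
As t → ∞, higher modes decay exponentially faster. The n=1 mode dominates: v ~ c₁ sin(πx/3.05) e^{-λ₁t}.
Decay rate: λ₁ = 1.8567π²/3.05² ≈ 1.97.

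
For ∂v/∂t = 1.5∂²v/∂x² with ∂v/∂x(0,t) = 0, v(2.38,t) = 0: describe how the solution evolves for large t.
v → 0. Heat escapes through the Dirichlet boundary.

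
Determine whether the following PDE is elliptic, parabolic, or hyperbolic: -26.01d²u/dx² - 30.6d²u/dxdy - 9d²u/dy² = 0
Coefficients: A = -26.01, B = -30.6, C = -9. B² - 4AC = 0, which is zero, so the equation is parabolic.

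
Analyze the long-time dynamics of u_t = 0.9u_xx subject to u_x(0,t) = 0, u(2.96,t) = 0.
Long-time behavior: u → 0. Heat escapes through the Dirichlet boundary.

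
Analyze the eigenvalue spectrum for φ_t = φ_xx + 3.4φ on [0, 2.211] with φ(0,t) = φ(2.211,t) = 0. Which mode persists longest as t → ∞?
Eigenvalues: λₙ = n²π²/2.211² - 3.4.
First three modes:
  n=1: λ₁ = π²/2.211² - 3.4 ≈ -1.381
  n=2: λ₂ = 4π²/2.211² - 3.4 ≈ 4.676
  n=3: λ₃ = 9π²/2.211² - 3.4 ≈ 14.77
Since π²/2.211² ≈ 2.019 < 3.4, λ₁ < 0.
The n=1 mode grows fastest (−λₙ is largest for n=1) → dominates.
Asymptotic: φ ~ c₁ sin(πx/2.211) e^{1.381t} (exponential growth at rate −λ₁ ≈ 1.381).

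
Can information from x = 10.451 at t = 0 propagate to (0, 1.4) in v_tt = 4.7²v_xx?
No. The domain of dependence is [-6.58, 6.58], and 10.451 is outside this interval.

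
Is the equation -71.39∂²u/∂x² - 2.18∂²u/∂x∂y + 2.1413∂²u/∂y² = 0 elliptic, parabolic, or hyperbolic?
Computing B² - 4AC with A = -71.39, B = -2.18, C = 2.1413: discriminant = 616.222028 (positive). Answer: hyperbolic.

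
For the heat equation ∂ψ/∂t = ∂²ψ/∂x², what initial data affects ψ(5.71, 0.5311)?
The entire real line. The heat equation has infinite propagation speed: any initial disturbance instantly affects all points (though exponentially small far away).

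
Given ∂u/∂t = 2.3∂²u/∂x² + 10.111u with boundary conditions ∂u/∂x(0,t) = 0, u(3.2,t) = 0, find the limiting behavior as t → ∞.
u grows unboundedly. Reaction dominates diffusion (r=10.111 > κπ²/(4L²)≈0.55); solution grows exponentially.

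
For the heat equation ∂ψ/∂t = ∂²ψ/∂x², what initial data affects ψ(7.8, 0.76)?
The entire real line. The heat equation has infinite propagation speed: any initial disturbance instantly affects all points (though exponentially small far away).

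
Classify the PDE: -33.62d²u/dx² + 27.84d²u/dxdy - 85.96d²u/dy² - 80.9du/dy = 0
A = -33.62, B = 27.84, C = -85.96. Discriminant B² - 4AC = -10784.8352. Since -10784.8352 < 0, elliptic.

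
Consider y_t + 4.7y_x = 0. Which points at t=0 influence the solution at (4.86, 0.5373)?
A single point: x = 2.33469. The characteristic through (4.86, 0.5373) is x - 4.7t = const, so x = 4.86 - 4.7·0.5373 = 2.33469.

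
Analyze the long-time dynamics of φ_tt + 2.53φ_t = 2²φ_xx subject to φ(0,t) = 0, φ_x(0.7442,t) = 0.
Long-time behavior: φ → 0. Damping (γ=2.53) dissipates energy; oscillations decay exponentially.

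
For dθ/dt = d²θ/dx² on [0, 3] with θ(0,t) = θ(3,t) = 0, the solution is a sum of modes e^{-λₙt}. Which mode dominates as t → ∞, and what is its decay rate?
Eigenvalues: λₙ = n²π²/3².
First three modes:
  n=1: λ₁ = π²/3² ≈ 1.097
  n=2: λ₂ = 4π²/3² ≈ 4.386 (4× faster decay)
  n=3: λ₃ = 9π²/3² ≈ 9.87 (9× faster decay)
As t → ∞, higher modes decay exponentially faster. The n=1 mode dominates: θ ~ c₁ sin(πx/3) e^{-λ₁t}.
Decay rate: λ₁ = π²/3² ≈ 1.097.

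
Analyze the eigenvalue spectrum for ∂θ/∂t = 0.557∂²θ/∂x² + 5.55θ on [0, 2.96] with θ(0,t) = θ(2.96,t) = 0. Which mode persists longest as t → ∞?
Eigenvalues: λₙ = 0.557n²π²/2.96² - 5.55.
First three modes:
  n=1: λ₁ = 0.557π²/2.96² - 5.55 ≈ -4.923
  n=2: λ₂ = 2.228π²/2.96² - 5.55 ≈ -3.04
  n=3: λ₃ = 5.013π²/2.96² - 5.55 ≈ 0.097
Since 0.557π²/2.96² ≈ 0.627 < 5.55, λ₁ < 0.
The n=1 mode grows fastest (−λₙ is largest for n=1) → dominates.
Asymptotic: θ ~ c₁ sin(πx/2.96) e^{4.923t} (exponential growth at rate −λ₁ ≈ 4.923).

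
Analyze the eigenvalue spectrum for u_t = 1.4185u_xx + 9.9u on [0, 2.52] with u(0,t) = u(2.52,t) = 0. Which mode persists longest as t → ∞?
Eigenvalues: λₙ = 1.4185n²π²/2.52² - 9.9.
First three modes:
  n=1: λ₁ = 1.4185π²/2.52² - 9.9 ≈ -7.695
  n=2: λ₂ = 5.674π²/2.52² - 9.9 ≈ -1.082
  n=3: λ₃ = 12.7665π²/2.52² - 9.9 ≈ 9.941
Since 1.4185π²/2.52² ≈ 2.205 < 9.9, λ₁ < 0.
The n=1 mode grows fastest (−λₙ is largest for n=1) → dominates.
Asymptotic: u ~ c₁ sin(πx/2.52) e^{7.695t} (exponential growth at rate −λ₁ ≈ 7.695).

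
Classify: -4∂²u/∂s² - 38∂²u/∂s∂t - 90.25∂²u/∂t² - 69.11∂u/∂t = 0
Parabolic (discriminant = 0).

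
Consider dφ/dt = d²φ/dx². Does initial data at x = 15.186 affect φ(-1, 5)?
Yes, for any finite x. The heat equation has infinite propagation speed, so all initial data affects all points at any t > 0.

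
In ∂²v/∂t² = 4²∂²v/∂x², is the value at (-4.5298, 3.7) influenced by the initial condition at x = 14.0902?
No. The domain of dependence is [-19.3298, 10.2702], and 14.0902 is outside this interval.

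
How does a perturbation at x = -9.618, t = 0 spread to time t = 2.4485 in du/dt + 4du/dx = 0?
At x = 0.176. The characteristic carries data from (-9.618, 0) to (0.176, 2.4485).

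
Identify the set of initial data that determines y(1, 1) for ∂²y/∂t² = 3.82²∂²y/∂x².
Domain of dependence: [-2.82, 4.82]. Signals travel at speed 3.82, so data within |x - 1| ≤ 3.82·1 = 3.82 can reach the point.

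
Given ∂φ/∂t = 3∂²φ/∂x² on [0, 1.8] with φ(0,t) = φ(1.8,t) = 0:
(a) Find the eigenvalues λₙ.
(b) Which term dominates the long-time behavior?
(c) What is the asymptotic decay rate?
Eigenvalues: λₙ = 3n²π²/1.8².
First three modes:
  n=1: λ₁ = 3π²/1.8² ≈ 9.139
  n=2: λ₂ = 12π²/1.8² ≈ 36.554 (4× faster decay)
  n=3: λ₃ = 27π²/1.8² ≈ 82.247 (9× faster decay)
As t → ∞, higher modes decay exponentially faster. The n=1 mode dominates: φ ~ c₁ sin(πx/1.8) e^{-λ₁t}.
Decay rate: λ₁ = 3π²/1.8² ≈ 9.139.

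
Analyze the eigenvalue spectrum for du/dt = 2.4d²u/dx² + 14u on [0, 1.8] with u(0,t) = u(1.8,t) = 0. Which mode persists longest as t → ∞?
Eigenvalues: λₙ = 2.4n²π²/1.8² - 14.
First three modes:
  n=1: λ₁ = 2.4π²/1.8² - 14 ≈ -6.689
  n=2: λ₂ = 9.6π²/1.8² - 14 ≈ 15.243
  n=3: λ₃ = 21.6π²/1.8² - 14 ≈ 51.797
Since 2.4π²/1.8² ≈ 7.311 < 14, λ₁ < 0.
The n=1 mode grows fastest (−λₙ is largest for n=1) → dominates.
Asymptotic: u ~ c₁ sin(πx/1.8) e^{6.689t} (exponential growth at rate −λ₁ ≈ 6.689).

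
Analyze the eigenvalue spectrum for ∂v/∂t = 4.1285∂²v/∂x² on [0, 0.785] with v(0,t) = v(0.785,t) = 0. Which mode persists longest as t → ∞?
Eigenvalues: λₙ = 4.1285n²π²/0.785².
First three modes:
  n=1: λ₁ = 4.1285π²/0.785² ≈ 66.123
  n=2: λ₂ = 16.514π²/0.785² ≈ 264.492 (4× faster decay)
  n=3: λ₃ = 37.1565π²/0.785² ≈ 595.107 (9× faster decay)
As t → ∞, higher modes decay exponentially faster. The n=1 mode dominates: v ~ c₁ sin(πx/0.785) e^{-λ₁t}.
Decay rate: λ₁ = 4.1285π²/0.785² ≈ 66.123.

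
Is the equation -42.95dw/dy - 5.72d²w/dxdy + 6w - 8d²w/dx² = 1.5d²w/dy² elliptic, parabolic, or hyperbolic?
Rewriting in standard form: -8d²w/dx² - 5.72d²w/dxdy - 1.5d²w/dy² - 42.95dw/dy + 6w = 0. Computing B² - 4AC with A = -8, B = -5.72, C = -1.5: discriminant = -15.2816 (negative). Answer: elliptic.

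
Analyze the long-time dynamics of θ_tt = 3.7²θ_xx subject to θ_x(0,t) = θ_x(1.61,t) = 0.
Long-time behavior: θ oscillates about a mean that drifts linearly in t (generically unbounded; no decay). There is no damping, so the nonconstant modes persist as standing waves (energy conserved, no decay). But with Neumann conditions at both ends the constant mode has eigenvalue 0: the spatial mean M(t) of θ satisfies M'' = 0, so M(t) = M(0) + M'(0)·t. Unless the initial velocity has zero mean (∫θ_t(x,0)dx = 0), the solution grows linearly in t (unbounded, though not exponentially); if it does have zero mean, the solution stays bounded and simply oscillates.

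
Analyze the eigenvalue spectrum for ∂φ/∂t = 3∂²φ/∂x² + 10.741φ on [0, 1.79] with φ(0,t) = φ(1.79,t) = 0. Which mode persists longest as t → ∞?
Eigenvalues: λₙ = 3n²π²/1.79² - 10.741.
First three modes:
  n=1: λ₁ = 3π²/1.79² - 10.741 ≈ -1.5
  n=2: λ₂ = 12π²/1.79² - 10.741 ≈ 26.223
  n=3: λ₃ = 27π²/1.79² - 10.741 ≈ 72.427
Since 3π²/1.79² ≈ 9.241 < 10.741, λ₁ < 0.
The n=1 mode grows fastest (−λₙ is largest for n=1) → dominates.
Asymptotic: φ ~ c₁ sin(πx/1.79) e^{1.5t} (exponential growth at rate −λ₁ ≈ 1.5).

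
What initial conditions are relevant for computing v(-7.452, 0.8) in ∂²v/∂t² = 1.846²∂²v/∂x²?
Domain of dependence: [-8.9288, -5.9752]. Signals travel at speed 1.846, so data within |x - -7.452| ≤ 1.846·0.8 = 1.4768 can reach the point.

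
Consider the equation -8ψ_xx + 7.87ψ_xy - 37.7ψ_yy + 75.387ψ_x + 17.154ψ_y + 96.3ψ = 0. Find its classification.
Elliptic. (A = -8, B = 7.87, C = -37.7 gives B² - 4AC = -1144.4631.)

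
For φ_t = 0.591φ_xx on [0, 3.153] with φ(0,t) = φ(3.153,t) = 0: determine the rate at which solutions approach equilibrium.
Eigenvalues: λₙ = 0.591n²π²/3.153².
First three modes:
  n=1: λ₁ = 0.591π²/3.153² ≈ 0.587
  n=2: λ₂ = 2.364π²/3.153² ≈ 2.347 (4× faster decay)
  n=3: λ₃ = 5.319π²/3.153² ≈ 5.281 (9× faster decay)
As t → ∞, higher modes decay exponentially faster. The n=1 mode dominates: φ ~ c₁ sin(πx/3.153) e^{-λ₁t}.
Decay rate: λ₁ = 0.591π²/3.153² ≈ 0.587.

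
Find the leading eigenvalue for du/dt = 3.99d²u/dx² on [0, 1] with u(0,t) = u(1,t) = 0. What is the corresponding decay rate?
Eigenvalues: λₙ = 3.99n²π².
First three modes:
  n=1: λ₁ = 3.99π² ≈ 39.38
  n=2: λ₂ = 15.96π² ≈ 157.519 (4× faster decay)
  n=3: λ₃ = 35.91π² ≈ 354.417 (9× faster decay)
As t → ∞, higher modes decay exponentially faster. The n=1 mode dominates: u ~ c₁ sin(πx) e^{-λ₁t}.
Decay rate: λ₁ = 3.99π² ≈ 39.38.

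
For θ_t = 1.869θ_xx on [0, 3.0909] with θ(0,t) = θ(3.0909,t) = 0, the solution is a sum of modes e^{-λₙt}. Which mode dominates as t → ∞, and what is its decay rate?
Eigenvalues: λₙ = 1.869n²π²/3.0909².
First three modes:
  n=1: λ₁ = 1.869π²/3.0909² ≈ 1.931
  n=2: λ₂ = 7.476π²/3.0909² ≈ 7.723 (4× faster decay)
  n=3: λ₃ = 16.821π²/3.0909² ≈ 17.377 (9× faster decay)
As t → ∞, higher modes decay exponentially faster. The n=1 mode dominates: θ ~ c₁ sin(πx/3.0909) e^{-λ₁t}.
Decay rate: λ₁ = 1.869π²/3.0909² ≈ 1.931.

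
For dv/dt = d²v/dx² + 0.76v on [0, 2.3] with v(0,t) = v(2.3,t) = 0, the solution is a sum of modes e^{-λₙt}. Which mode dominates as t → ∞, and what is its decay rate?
Eigenvalues: λₙ = n²π²/2.3² - 0.76.
First three modes:
  n=1: λ₁ = π²/2.3² - 0.76 ≈ 1.106
  n=2: λ₂ = 4π²/2.3² - 0.76 ≈ 6.703
  n=3: λ₃ = 9π²/2.3² - 0.76 ≈ 16.031
Since π²/2.3² ≈ 1.866 > 0.76, all λₙ > 0.
The n=1 mode decays slowest → dominates as t → ∞.
Asymptotic: v ~ c₁ sin(πx/2.3) e^{-λ₁t} with decay rate λ₁ ≈ 1.106.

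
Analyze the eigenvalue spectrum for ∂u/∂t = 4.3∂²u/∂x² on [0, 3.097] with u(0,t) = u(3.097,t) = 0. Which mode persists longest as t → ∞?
Eigenvalues: λₙ = 4.3n²π²/3.097².
First three modes:
  n=1: λ₁ = 4.3π²/3.097² ≈ 4.425
  n=2: λ₂ = 17.2π²/3.097² ≈ 17.699 (4× faster decay)
  n=3: λ₃ = 38.7π²/3.097² ≈ 39.822 (9× faster decay)
As t → ∞, higher modes decay exponentially faster. The n=1 mode dominates: u ~ c₁ sin(πx/3.097) e^{-λ₁t}.
Decay rate: λ₁ = 4.3π²/3.097² ≈ 4.425.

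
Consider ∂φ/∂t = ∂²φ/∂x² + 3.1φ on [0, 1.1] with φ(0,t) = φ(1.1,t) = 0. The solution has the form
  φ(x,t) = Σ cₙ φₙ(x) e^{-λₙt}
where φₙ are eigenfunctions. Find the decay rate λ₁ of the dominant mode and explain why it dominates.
Eigenvalues: λₙ = n²π²/1.1² - 3.1.
First three modes:
  n=1: λ₁ = π²/1.1² - 3.1 ≈ 5.057
  n=2: λ₂ = 4π²/1.1² - 3.1 ≈ 29.527
  n=3: λ₃ = 9π²/1.1² - 3.1 ≈ 70.31
Since π²/1.1² ≈ 8.157 > 3.1, all λₙ > 0.
The n=1 mode decays slowest → dominates as t → ∞.
Asymptotic: φ ~ c₁ sin(πx/1.1) e^{-λ₁t} with decay rate λ₁ ≈ 5.057.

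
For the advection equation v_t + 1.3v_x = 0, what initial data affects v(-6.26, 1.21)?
A single point: x = -7.833. The characteristic through (-6.26, 1.21) is x - 1.3t = const, so x = -6.26 - 1.3·1.21 = -7.833.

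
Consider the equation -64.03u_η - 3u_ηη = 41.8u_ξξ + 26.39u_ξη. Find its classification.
Rewriting in standard form: -41.8u_ξξ - 26.39u_ξη - 3u_ηη - 64.03u_η = 0. Hyperbolic. (A = -41.8, B = -26.39, C = -3 gives B² - 4AC = 194.8321.)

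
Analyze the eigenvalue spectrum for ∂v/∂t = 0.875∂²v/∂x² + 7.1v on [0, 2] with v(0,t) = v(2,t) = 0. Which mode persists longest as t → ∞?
Eigenvalues: λₙ = 0.875n²π²/2² - 7.1.
First three modes:
  n=1: λ₁ = 0.875π²/2² - 7.1 ≈ -4.941
  n=2: λ₂ = 3.5π²/2² - 7.1 ≈ 1.536
  n=3: λ₃ = 7.875π²/2² - 7.1 ≈ 12.331
Since 0.875π²/2² ≈ 2.159 < 7.1, λ₁ < 0.
The n=1 mode grows fastest (−λₙ is largest for n=1) → dominates.
Asymptotic: v ~ c₁ sin(πx/2) e^{4.941t} (exponential growth at rate −λ₁ ≈ 4.941).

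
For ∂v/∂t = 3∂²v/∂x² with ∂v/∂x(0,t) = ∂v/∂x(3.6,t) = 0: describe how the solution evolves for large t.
v → constant (steady state). Heat is conserved (no flux at boundaries); solution approaches the spatial average.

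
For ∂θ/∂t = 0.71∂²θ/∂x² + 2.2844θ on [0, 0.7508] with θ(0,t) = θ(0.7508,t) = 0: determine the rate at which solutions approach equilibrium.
Eigenvalues: λₙ = 0.71n²π²/0.7508² - 2.2844.
First three modes:
  n=1: λ₁ = 0.71π²/0.7508² - 2.2844 ≈ 10.147
  n=2: λ₂ = 2.84π²/0.7508² - 2.2844 ≈ 47.44
  n=3: λ₃ = 6.39π²/0.7508² - 2.2844 ≈ 109.596
Since 0.71π²/0.7508² ≈ 12.431 > 2.2844, all λₙ > 0.
The n=1 mode decays slowest → dominates as t → ∞.
Asymptotic: θ ~ c₁ sin(πx/0.7508) e^{-λ₁t} with decay rate λ₁ ≈ 10.147.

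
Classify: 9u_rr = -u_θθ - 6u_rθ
Rewriting in standard form: 9u_rr + 6u_rθ + u_θθ = 0. Parabolic (discriminant = 0).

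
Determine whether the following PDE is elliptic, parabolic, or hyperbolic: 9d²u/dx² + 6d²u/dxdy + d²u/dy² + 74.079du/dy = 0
Coefficients: A = 9, B = 6, C = 1. B² - 4AC = 0, which is zero, so the equation is parabolic.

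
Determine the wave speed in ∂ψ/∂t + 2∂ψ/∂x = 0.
Speed = 2. Information travels along x - 2t = const (rightward).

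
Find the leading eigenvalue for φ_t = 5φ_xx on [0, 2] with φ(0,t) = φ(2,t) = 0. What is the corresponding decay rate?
Eigenvalues: λₙ = 5n²π²/2².
First three modes:
  n=1: λ₁ = 5π²/2² ≈ 12.337
  n=2: λ₂ = 20π²/2² ≈ 49.348 (4× faster decay)
  n=3: λ₃ = 45π²/2² ≈ 111.033 (9× faster decay)
As t → ∞, higher modes decay exponentially faster. The n=1 mode dominates: φ ~ c₁ sin(πx/2) e^{-λ₁t}.
Decay rate: λ₁ = 5π²/2² ≈ 12.337.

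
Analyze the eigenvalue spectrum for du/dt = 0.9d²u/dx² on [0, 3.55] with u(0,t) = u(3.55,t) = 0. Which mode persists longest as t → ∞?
Eigenvalues: λₙ = 0.9n²π²/3.55².
First three modes:
  n=1: λ₁ = 0.9π²/3.55² ≈ 0.705
  n=2: λ₂ = 3.6π²/3.55² ≈ 2.819 (4× faster decay)
  n=3: λ₃ = 8.1π²/3.55² ≈ 6.343 (9× faster decay)
As t → ∞, higher modes decay exponentially faster. The n=1 mode dominates: u ~ c₁ sin(πx/3.55) e^{-λ₁t}.
Decay rate: λ₁ = 0.9π²/3.55² ≈ 0.705.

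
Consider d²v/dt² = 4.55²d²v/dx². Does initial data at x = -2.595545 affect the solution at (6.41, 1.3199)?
No. The domain of dependence is [0.404455, 12.415545], and -2.595545 is outside this interval.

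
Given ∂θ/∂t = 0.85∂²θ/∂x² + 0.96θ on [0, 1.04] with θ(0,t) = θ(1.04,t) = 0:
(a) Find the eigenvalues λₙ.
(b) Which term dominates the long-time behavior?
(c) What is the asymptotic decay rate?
Eigenvalues: λₙ = 0.85n²π²/1.04² - 0.96.
First three modes:
  n=1: λ₁ = 0.85π²/1.04² - 0.96 ≈ 6.796
  n=2: λ₂ = 3.4π²/1.04² - 0.96 ≈ 30.065
  n=3: λ₃ = 7.65π²/1.04² - 0.96 ≈ 68.846
Since 0.85π²/1.04² ≈ 7.756 > 0.96, all λₙ > 0.
The n=1 mode decays slowest → dominates as t → ∞.
Asymptotic: θ ~ c₁ sin(πx/1.04) e^{-λ₁t} with decay rate λ₁ ≈ 6.796.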